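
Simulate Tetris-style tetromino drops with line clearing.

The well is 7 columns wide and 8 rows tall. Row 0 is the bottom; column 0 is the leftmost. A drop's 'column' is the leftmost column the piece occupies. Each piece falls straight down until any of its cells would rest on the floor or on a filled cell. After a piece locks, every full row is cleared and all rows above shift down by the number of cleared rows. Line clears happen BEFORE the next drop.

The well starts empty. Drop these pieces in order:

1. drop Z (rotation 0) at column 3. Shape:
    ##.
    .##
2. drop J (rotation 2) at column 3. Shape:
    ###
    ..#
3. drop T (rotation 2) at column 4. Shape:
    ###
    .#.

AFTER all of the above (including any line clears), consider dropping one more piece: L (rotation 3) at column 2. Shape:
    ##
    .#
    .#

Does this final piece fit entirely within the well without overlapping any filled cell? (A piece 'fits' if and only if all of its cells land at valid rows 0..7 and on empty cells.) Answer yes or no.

Drop 1: Z rot0 at col 3 lands with bottom-row=0; cleared 0 line(s) (total 0); column heights now [0 0 0 2 2 1 0], max=2
Drop 2: J rot2 at col 3 lands with bottom-row=1; cleared 0 line(s) (total 0); column heights now [0 0 0 3 3 3 0], max=3
Drop 3: T rot2 at col 4 lands with bottom-row=3; cleared 0 line(s) (total 0); column heights now [0 0 0 3 5 5 5], max=5
Test piece L rot3 at col 2 (width 2): heights before test = [0 0 0 3 5 5 5]; fits = True

Answer: yes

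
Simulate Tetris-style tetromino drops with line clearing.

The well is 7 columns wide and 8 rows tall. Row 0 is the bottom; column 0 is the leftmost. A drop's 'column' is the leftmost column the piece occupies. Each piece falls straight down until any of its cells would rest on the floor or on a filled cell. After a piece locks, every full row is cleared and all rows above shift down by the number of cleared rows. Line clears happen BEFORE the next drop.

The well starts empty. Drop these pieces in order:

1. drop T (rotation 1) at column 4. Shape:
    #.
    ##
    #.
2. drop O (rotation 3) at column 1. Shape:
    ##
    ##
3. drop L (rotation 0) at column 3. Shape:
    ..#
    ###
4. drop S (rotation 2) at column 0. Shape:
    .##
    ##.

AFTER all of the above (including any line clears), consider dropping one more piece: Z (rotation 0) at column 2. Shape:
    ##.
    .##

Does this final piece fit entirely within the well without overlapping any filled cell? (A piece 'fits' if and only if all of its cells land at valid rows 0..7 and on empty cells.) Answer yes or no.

Drop 1: T rot1 at col 4 lands with bottom-row=0; cleared 0 line(s) (total 0); column heights now [0 0 0 0 3 2 0], max=3
Drop 2: O rot3 at col 1 lands with bottom-row=0; cleared 0 line(s) (total 0); column heights now [0 2 2 0 3 2 0], max=3
Drop 3: L rot0 at col 3 lands with bottom-row=3; cleared 0 line(s) (total 0); column heights now [0 2 2 4 4 5 0], max=5
Drop 4: S rot2 at col 0 lands with bottom-row=2; cleared 0 line(s) (total 0); column heights now [3 4 4 4 4 5 0], max=5
Test piece Z rot0 at col 2 (width 3): heights before test = [3 4 4 4 4 5 0]; fits = True

Answer: yes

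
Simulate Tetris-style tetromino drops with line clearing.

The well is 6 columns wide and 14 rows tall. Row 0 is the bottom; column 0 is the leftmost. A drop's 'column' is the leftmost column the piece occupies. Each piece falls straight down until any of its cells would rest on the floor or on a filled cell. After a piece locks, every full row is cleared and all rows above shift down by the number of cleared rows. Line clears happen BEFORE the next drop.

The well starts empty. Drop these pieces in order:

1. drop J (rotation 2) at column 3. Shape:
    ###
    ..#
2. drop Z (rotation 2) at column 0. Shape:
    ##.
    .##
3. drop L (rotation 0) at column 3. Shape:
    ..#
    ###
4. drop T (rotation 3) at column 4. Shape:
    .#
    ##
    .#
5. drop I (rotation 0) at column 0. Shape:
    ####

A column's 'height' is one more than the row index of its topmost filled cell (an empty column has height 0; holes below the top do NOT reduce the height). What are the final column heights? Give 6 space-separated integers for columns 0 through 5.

Drop 1: J rot2 at col 3 lands with bottom-row=0; cleared 0 line(s) (total 0); column heights now [0 0 0 2 2 2], max=2
Drop 2: Z rot2 at col 0 lands with bottom-row=0; cleared 0 line(s) (total 0); column heights now [2 2 1 2 2 2], max=2
Drop 3: L rot0 at col 3 lands with bottom-row=2; cleared 0 line(s) (total 0); column heights now [2 2 1 3 3 4], max=4
Drop 4: T rot3 at col 4 lands with bottom-row=4; cleared 0 line(s) (total 0); column heights now [2 2 1 3 6 7], max=7
Drop 5: I rot0 at col 0 lands with bottom-row=3; cleared 0 line(s) (total 0); column heights now [4 4 4 4 6 7], max=7

Answer: 4 4 4 4 6 7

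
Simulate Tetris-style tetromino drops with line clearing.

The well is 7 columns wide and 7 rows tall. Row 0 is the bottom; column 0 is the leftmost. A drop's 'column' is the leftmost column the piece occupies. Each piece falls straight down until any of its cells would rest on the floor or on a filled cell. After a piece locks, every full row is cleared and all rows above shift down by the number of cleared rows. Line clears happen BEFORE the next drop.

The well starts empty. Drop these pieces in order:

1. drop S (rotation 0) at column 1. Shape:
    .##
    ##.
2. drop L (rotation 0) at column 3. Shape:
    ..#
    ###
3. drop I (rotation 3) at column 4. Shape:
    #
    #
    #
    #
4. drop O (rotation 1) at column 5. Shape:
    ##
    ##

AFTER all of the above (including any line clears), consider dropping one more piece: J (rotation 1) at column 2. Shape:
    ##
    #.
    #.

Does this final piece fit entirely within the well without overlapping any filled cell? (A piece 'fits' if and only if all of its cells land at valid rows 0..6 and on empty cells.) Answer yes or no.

Answer: yes

Derivation:
Drop 1: S rot0 at col 1 lands with bottom-row=0; cleared 0 line(s) (total 0); column heights now [0 1 2 2 0 0 0], max=2
Drop 2: L rot0 at col 3 lands with bottom-row=2; cleared 0 line(s) (total 0); column heights now [0 1 2 3 3 4 0], max=4
Drop 3: I rot3 at col 4 lands with bottom-row=3; cleared 0 line(s) (total 0); column heights now [0 1 2 3 7 4 0], max=7
Drop 4: O rot1 at col 5 lands with bottom-row=4; cleared 0 line(s) (total 0); column heights now [0 1 2 3 7 6 6], max=7
Test piece J rot1 at col 2 (width 2): heights before test = [0 1 2 3 7 6 6]; fits = True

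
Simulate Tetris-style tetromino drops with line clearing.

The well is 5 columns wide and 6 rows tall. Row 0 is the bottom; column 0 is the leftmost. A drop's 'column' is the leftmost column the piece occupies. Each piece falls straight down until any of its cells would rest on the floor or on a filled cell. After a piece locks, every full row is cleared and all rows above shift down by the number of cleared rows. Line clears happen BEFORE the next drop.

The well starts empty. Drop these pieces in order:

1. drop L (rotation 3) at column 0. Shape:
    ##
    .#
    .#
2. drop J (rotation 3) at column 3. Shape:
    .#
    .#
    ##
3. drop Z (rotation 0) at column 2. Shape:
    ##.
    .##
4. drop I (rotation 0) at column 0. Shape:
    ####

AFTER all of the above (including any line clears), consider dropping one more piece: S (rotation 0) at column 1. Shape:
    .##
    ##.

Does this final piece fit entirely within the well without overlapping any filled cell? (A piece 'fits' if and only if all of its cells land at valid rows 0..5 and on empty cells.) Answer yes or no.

Answer: no

Derivation:
Drop 1: L rot3 at col 0 lands with bottom-row=0; cleared 0 line(s) (total 0); column heights now [3 3 0 0 0], max=3
Drop 2: J rot3 at col 3 lands with bottom-row=0; cleared 0 line(s) (total 0); column heights now [3 3 0 1 3], max=3
Drop 3: Z rot0 at col 2 lands with bottom-row=3; cleared 0 line(s) (total 0); column heights now [3 3 5 5 4], max=5
Drop 4: I rot0 at col 0 lands with bottom-row=5; cleared 0 line(s) (total 0); column heights now [6 6 6 6 4], max=6
Test piece S rot0 at col 1 (width 3): heights before test = [6 6 6 6 4]; fits = False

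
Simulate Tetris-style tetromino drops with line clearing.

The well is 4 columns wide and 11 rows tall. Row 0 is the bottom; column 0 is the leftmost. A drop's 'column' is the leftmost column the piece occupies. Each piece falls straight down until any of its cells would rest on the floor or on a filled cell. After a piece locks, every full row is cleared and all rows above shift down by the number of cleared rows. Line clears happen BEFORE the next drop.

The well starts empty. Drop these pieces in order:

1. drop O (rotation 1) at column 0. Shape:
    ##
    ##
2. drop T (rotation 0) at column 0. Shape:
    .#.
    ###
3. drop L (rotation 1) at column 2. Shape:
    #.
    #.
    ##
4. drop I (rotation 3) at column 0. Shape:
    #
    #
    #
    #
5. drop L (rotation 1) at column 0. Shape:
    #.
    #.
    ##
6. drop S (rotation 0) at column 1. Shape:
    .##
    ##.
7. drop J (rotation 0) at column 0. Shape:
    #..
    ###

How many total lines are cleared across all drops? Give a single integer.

Drop 1: O rot1 at col 0 lands with bottom-row=0; cleared 0 line(s) (total 0); column heights now [2 2 0 0], max=2
Drop 2: T rot0 at col 0 lands with bottom-row=2; cleared 0 line(s) (total 0); column heights now [3 4 3 0], max=4
Drop 3: L rot1 at col 2 lands with bottom-row=3; cleared 0 line(s) (total 0); column heights now [3 4 6 4], max=6
Drop 4: I rot3 at col 0 lands with bottom-row=3; cleared 1 line(s) (total 1); column heights now [6 3 5 0], max=6
Drop 5: L rot1 at col 0 lands with bottom-row=6; cleared 0 line(s) (total 1); column heights now [9 7 5 0], max=9
Drop 6: S rot0 at col 1 lands with bottom-row=7; cleared 0 line(s) (total 1); column heights now [9 8 9 9], max=9
Drop 7: J rot0 at col 0 lands with bottom-row=9; cleared 0 line(s) (total 1); column heights now [11 10 10 9], max=11

Answer: 1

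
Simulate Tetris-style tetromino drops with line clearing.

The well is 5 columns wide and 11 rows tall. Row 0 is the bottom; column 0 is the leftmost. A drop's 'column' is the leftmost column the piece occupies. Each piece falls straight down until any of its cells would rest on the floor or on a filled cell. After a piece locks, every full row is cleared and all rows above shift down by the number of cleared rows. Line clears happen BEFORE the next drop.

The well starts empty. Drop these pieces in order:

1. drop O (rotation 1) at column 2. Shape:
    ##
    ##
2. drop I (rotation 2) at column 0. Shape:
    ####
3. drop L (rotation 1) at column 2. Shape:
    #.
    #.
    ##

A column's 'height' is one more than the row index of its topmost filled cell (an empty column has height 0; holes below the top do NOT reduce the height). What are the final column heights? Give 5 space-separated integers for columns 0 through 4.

Answer: 3 3 6 4 0

Derivation:
Drop 1: O rot1 at col 2 lands with bottom-row=0; cleared 0 line(s) (total 0); column heights now [0 0 2 2 0], max=2
Drop 2: I rot2 at col 0 lands with bottom-row=2; cleared 0 line(s) (total 0); column heights now [3 3 3 3 0], max=3
Drop 3: L rot1 at col 2 lands with bottom-row=3; cleared 0 line(s) (total 0); column heights now [3 3 6 4 0], max=6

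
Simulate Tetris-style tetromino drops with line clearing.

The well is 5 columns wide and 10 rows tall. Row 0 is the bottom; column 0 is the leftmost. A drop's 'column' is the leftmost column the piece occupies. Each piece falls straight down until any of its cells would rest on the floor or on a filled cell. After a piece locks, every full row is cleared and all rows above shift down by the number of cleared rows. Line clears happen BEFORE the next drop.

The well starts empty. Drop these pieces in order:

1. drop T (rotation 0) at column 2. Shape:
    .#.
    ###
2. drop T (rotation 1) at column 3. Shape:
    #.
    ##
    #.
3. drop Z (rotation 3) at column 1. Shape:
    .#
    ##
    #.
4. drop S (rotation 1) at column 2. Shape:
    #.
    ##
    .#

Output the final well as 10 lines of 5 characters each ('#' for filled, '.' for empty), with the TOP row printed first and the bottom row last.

Drop 1: T rot0 at col 2 lands with bottom-row=0; cleared 0 line(s) (total 0); column heights now [0 0 1 2 1], max=2
Drop 2: T rot1 at col 3 lands with bottom-row=2; cleared 0 line(s) (total 0); column heights now [0 0 1 5 4], max=5
Drop 3: Z rot3 at col 1 lands with bottom-row=0; cleared 0 line(s) (total 0); column heights now [0 2 3 5 4], max=5
Drop 4: S rot1 at col 2 lands with bottom-row=5; cleared 0 line(s) (total 0); column heights now [0 2 8 7 4], max=8

Answer: .....
.....
..#..
..##.
...#.
...#.
...##
..##.
.###.
.####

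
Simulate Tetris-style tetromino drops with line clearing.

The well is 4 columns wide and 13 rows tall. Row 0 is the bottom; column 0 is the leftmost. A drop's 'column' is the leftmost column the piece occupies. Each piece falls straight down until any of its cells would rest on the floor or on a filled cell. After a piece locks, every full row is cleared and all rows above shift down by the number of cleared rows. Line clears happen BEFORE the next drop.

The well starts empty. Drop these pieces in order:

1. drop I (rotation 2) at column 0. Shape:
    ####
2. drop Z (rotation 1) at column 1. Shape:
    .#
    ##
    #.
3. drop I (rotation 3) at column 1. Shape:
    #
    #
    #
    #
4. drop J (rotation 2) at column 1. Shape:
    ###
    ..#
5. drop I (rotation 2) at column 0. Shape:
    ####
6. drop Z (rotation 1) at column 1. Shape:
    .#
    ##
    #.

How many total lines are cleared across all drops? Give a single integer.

Drop 1: I rot2 at col 0 lands with bottom-row=0; cleared 1 line(s) (total 1); column heights now [0 0 0 0], max=0
Drop 2: Z rot1 at col 1 lands with bottom-row=0; cleared 0 line(s) (total 1); column heights now [0 2 3 0], max=3
Drop 3: I rot3 at col 1 lands with bottom-row=2; cleared 0 line(s) (total 1); column heights now [0 6 3 0], max=6
Drop 4: J rot2 at col 1 lands with bottom-row=5; cleared 0 line(s) (total 1); column heights now [0 7 7 7], max=7
Drop 5: I rot2 at col 0 lands with bottom-row=7; cleared 1 line(s) (total 2); column heights now [0 7 7 7], max=7
Drop 6: Z rot1 at col 1 lands with bottom-row=7; cleared 0 line(s) (total 2); column heights now [0 9 10 7], max=10

Answer: 2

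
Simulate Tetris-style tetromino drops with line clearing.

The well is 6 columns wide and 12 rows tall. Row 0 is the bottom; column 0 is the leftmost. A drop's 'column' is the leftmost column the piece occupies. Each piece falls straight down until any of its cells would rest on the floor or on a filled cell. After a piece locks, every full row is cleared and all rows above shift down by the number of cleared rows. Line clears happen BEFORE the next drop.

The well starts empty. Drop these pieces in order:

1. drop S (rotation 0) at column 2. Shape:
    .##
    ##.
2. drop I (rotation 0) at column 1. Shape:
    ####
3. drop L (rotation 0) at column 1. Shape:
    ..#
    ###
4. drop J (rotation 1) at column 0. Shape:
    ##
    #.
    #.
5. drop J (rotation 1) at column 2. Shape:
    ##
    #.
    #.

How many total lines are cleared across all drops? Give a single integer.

Answer: 0

Derivation:
Drop 1: S rot0 at col 2 lands with bottom-row=0; cleared 0 line(s) (total 0); column heights now [0 0 1 2 2 0], max=2
Drop 2: I rot0 at col 1 lands with bottom-row=2; cleared 0 line(s) (total 0); column heights now [0 3 3 3 3 0], max=3
Drop 3: L rot0 at col 1 lands with bottom-row=3; cleared 0 line(s) (total 0); column heights now [0 4 4 5 3 0], max=5
Drop 4: J rot1 at col 0 lands with bottom-row=2; cleared 0 line(s) (total 0); column heights now [5 5 4 5 3 0], max=5
Drop 5: J rot1 at col 2 lands with bottom-row=4; cleared 0 line(s) (total 0); column heights now [5 5 7 7 3 0], max=7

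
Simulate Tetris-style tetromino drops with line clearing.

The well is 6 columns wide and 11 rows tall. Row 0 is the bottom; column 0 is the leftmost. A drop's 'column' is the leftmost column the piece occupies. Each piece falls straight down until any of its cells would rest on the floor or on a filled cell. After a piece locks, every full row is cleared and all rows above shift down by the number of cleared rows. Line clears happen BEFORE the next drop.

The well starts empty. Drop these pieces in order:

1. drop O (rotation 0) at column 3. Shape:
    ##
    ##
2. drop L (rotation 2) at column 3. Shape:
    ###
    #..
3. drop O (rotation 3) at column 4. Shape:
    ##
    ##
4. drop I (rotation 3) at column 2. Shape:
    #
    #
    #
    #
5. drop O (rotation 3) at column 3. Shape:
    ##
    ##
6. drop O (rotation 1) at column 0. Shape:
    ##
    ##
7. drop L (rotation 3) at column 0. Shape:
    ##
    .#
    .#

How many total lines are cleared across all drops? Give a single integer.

Answer: 0

Derivation:
Drop 1: O rot0 at col 3 lands with bottom-row=0; cleared 0 line(s) (total 0); column heights now [0 0 0 2 2 0], max=2
Drop 2: L rot2 at col 3 lands with bottom-row=2; cleared 0 line(s) (total 0); column heights now [0 0 0 4 4 4], max=4
Drop 3: O rot3 at col 4 lands with bottom-row=4; cleared 0 line(s) (total 0); column heights now [0 0 0 4 6 6], max=6
Drop 4: I rot3 at col 2 lands with bottom-row=0; cleared 0 line(s) (total 0); column heights now [0 0 4 4 6 6], max=6
Drop 5: O rot3 at col 3 lands with bottom-row=6; cleared 0 line(s) (total 0); column heights now [0 0 4 8 8 6], max=8
Drop 6: O rot1 at col 0 lands with bottom-row=0; cleared 0 line(s) (total 0); column heights now [2 2 4 8 8 6], max=8
Drop 7: L rot3 at col 0 lands with bottom-row=2; cleared 0 line(s) (total 0); column heights now [5 5 4 8 8 6], max=8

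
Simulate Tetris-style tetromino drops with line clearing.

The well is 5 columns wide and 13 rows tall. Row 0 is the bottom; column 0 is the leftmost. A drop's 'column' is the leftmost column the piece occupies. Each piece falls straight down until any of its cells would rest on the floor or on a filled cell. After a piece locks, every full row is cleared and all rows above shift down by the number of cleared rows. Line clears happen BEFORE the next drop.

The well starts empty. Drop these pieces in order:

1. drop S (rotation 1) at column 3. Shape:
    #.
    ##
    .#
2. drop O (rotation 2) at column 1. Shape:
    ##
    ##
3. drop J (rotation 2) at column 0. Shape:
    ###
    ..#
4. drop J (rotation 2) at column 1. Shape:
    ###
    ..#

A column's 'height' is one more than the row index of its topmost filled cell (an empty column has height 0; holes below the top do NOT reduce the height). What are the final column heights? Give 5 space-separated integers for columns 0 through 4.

Answer: 4 5 5 5 2

Derivation:
Drop 1: S rot1 at col 3 lands with bottom-row=0; cleared 0 line(s) (total 0); column heights now [0 0 0 3 2], max=3
Drop 2: O rot2 at col 1 lands with bottom-row=0; cleared 0 line(s) (total 0); column heights now [0 2 2 3 2], max=3
Drop 3: J rot2 at col 0 lands with bottom-row=2; cleared 0 line(s) (total 0); column heights now [4 4 4 3 2], max=4
Drop 4: J rot2 at col 1 lands with bottom-row=3; cleared 0 line(s) (total 0); column heights now [4 5 5 5 2], max=5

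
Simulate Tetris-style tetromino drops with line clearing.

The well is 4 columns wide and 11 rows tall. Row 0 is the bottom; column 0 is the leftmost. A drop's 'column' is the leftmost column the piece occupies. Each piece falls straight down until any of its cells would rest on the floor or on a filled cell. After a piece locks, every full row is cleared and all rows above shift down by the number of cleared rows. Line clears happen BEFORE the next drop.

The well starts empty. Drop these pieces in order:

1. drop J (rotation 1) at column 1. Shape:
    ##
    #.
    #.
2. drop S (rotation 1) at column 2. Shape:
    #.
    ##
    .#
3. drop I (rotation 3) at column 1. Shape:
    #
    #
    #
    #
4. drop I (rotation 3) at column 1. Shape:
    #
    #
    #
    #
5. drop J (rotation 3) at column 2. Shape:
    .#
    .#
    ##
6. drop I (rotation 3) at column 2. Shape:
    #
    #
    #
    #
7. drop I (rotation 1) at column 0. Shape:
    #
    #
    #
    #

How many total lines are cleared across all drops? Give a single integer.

Answer: 2

Derivation:
Drop 1: J rot1 at col 1 lands with bottom-row=0; cleared 0 line(s) (total 0); column heights now [0 3 3 0], max=3
Drop 2: S rot1 at col 2 lands with bottom-row=2; cleared 0 line(s) (total 0); column heights now [0 3 5 4], max=5
Drop 3: I rot3 at col 1 lands with bottom-row=3; cleared 0 line(s) (total 0); column heights now [0 7 5 4], max=7
Drop 4: I rot3 at col 1 lands with bottom-row=7; cleared 0 line(s) (total 0); column heights now [0 11 5 4], max=11
Drop 5: J rot3 at col 2 lands with bottom-row=5; cleared 0 line(s) (total 0); column heights now [0 11 6 8], max=11
Drop 6: I rot3 at col 2 lands with bottom-row=6; cleared 0 line(s) (total 0); column heights now [0 11 10 8], max=11
Drop 7: I rot1 at col 0 lands with bottom-row=0; cleared 2 line(s) (total 2); column heights now [2 9 8 6], max=9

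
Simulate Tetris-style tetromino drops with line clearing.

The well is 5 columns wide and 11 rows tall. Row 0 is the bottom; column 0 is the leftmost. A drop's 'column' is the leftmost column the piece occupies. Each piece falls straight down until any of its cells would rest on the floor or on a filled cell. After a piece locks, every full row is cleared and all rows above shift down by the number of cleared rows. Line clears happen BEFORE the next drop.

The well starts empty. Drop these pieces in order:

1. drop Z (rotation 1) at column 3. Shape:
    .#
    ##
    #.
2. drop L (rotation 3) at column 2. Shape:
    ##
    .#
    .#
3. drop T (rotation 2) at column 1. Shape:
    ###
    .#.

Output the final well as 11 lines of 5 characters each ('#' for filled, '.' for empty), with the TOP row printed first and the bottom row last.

Answer: .....
.....
.....
.....
.###.
..#..
..##.
...#.
...##
...##
...#.

Derivation:
Drop 1: Z rot1 at col 3 lands with bottom-row=0; cleared 0 line(s) (total 0); column heights now [0 0 0 2 3], max=3
Drop 2: L rot3 at col 2 lands with bottom-row=2; cleared 0 line(s) (total 0); column heights now [0 0 5 5 3], max=5
Drop 3: T rot2 at col 1 lands with bottom-row=5; cleared 0 line(s) (total 0); column heights now [0 7 7 7 3], max=7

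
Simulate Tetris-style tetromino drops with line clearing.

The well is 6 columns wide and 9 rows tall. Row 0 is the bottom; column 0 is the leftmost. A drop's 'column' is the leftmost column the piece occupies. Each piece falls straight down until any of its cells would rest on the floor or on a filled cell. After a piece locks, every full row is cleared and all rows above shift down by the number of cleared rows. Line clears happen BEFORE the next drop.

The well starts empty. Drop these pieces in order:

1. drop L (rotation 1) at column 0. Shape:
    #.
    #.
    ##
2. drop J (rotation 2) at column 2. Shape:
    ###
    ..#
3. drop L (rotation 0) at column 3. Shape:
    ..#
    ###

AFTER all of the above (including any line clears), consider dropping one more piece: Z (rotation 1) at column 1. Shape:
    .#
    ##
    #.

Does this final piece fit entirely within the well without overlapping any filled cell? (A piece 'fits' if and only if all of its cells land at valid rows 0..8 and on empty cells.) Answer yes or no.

Answer: yes

Derivation:
Drop 1: L rot1 at col 0 lands with bottom-row=0; cleared 0 line(s) (total 0); column heights now [3 1 0 0 0 0], max=3
Drop 2: J rot2 at col 2 lands with bottom-row=0; cleared 0 line(s) (total 0); column heights now [3 1 2 2 2 0], max=3
Drop 3: L rot0 at col 3 lands with bottom-row=2; cleared 0 line(s) (total 0); column heights now [3 1 2 3 3 4], max=4
Test piece Z rot1 at col 1 (width 2): heights before test = [3 1 2 3 3 4]; fits = True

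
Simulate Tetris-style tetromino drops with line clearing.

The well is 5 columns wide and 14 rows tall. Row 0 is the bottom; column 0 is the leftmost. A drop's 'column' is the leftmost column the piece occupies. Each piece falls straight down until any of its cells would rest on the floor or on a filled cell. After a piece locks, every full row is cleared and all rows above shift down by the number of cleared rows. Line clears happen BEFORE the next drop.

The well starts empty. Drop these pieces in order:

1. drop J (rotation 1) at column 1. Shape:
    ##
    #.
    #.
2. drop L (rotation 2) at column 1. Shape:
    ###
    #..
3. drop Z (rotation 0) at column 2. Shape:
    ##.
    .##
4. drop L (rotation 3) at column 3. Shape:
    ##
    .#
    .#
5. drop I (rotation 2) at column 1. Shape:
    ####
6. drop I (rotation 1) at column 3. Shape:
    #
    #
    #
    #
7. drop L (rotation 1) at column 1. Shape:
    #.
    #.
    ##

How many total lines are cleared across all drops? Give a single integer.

Answer: 0

Derivation:
Drop 1: J rot1 at col 1 lands with bottom-row=0; cleared 0 line(s) (total 0); column heights now [0 3 3 0 0], max=3
Drop 2: L rot2 at col 1 lands with bottom-row=3; cleared 0 line(s) (total 0); column heights now [0 5 5 5 0], max=5
Drop 3: Z rot0 at col 2 lands with bottom-row=5; cleared 0 line(s) (total 0); column heights now [0 5 7 7 6], max=7
Drop 4: L rot3 at col 3 lands with bottom-row=6; cleared 0 line(s) (total 0); column heights now [0 5 7 9 9], max=9
Drop 5: I rot2 at col 1 lands with bottom-row=9; cleared 0 line(s) (total 0); column heights now [0 10 10 10 10], max=10
Drop 6: I rot1 at col 3 lands with bottom-row=10; cleared 0 line(s) (total 0); column heights now [0 10 10 14 10], max=14
Drop 7: L rot1 at col 1 lands with bottom-row=10; cleared 0 line(s) (total 0); column heights now [0 13 11 14 10], max=14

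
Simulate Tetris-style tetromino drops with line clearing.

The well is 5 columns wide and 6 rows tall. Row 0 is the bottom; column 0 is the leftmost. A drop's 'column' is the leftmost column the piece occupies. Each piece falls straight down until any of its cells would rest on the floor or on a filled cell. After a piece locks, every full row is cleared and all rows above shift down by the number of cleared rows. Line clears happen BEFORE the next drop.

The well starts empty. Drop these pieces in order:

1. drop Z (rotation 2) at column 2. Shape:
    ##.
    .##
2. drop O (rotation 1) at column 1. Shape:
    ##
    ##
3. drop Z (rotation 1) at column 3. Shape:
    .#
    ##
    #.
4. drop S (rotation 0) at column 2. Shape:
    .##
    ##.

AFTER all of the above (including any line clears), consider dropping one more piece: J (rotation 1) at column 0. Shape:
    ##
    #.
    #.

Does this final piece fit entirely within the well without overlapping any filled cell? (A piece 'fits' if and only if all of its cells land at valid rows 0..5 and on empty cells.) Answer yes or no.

Drop 1: Z rot2 at col 2 lands with bottom-row=0; cleared 0 line(s) (total 0); column heights now [0 0 2 2 1], max=2
Drop 2: O rot1 at col 1 lands with bottom-row=2; cleared 0 line(s) (total 0); column heights now [0 4 4 2 1], max=4
Drop 3: Z rot1 at col 3 lands with bottom-row=2; cleared 0 line(s) (total 0); column heights now [0 4 4 4 5], max=5
Drop 4: S rot0 at col 2 lands with bottom-row=4; cleared 0 line(s) (total 0); column heights now [0 4 5 6 6], max=6
Test piece J rot1 at col 0 (width 2): heights before test = [0 4 5 6 6]; fits = True

Answer: yes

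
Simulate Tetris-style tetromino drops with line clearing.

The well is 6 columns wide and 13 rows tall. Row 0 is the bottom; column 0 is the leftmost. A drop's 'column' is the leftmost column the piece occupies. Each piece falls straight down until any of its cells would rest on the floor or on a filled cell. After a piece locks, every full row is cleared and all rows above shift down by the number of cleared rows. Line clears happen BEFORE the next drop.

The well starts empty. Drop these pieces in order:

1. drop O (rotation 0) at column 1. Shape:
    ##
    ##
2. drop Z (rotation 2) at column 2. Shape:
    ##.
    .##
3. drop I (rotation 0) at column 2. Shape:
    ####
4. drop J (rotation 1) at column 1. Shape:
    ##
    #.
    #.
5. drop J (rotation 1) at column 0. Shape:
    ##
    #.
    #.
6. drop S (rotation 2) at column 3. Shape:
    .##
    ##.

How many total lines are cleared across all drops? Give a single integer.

Answer: 1

Derivation:
Drop 1: O rot0 at col 1 lands with bottom-row=0; cleared 0 line(s) (total 0); column heights now [0 2 2 0 0 0], max=2
Drop 2: Z rot2 at col 2 lands with bottom-row=1; cleared 0 line(s) (total 0); column heights now [0 2 3 3 2 0], max=3
Drop 3: I rot0 at col 2 lands with bottom-row=3; cleared 0 line(s) (total 0); column heights now [0 2 4 4 4 4], max=4
Drop 4: J rot1 at col 1 lands with bottom-row=2; cleared 0 line(s) (total 0); column heights now [0 5 5 4 4 4], max=5
Drop 5: J rot1 at col 0 lands with bottom-row=3; cleared 1 line(s) (total 1); column heights now [5 5 4 3 2 0], max=5
Drop 6: S rot2 at col 3 lands with bottom-row=3; cleared 0 line(s) (total 1); column heights now [5 5 4 4 5 5], max=5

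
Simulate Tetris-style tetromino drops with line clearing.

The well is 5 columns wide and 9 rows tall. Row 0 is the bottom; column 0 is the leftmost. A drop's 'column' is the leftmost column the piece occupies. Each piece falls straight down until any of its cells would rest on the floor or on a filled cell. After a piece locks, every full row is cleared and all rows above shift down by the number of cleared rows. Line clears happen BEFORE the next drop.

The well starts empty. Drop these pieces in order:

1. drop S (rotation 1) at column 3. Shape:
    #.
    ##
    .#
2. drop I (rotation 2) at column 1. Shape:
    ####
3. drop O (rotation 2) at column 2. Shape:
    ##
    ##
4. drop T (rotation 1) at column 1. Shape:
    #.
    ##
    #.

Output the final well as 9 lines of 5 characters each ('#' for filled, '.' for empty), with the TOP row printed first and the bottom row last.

Answer: .....
.#...
.##..
.###.
..##.
.####
...#.
...##
....#

Derivation:
Drop 1: S rot1 at col 3 lands with bottom-row=0; cleared 0 line(s) (total 0); column heights now [0 0 0 3 2], max=3
Drop 2: I rot2 at col 1 lands with bottom-row=3; cleared 0 line(s) (total 0); column heights now [0 4 4 4 4], max=4
Drop 3: O rot2 at col 2 lands with bottom-row=4; cleared 0 line(s) (total 0); column heights now [0 4 6 6 4], max=6
Drop 4: T rot1 at col 1 lands with bottom-row=5; cleared 0 line(s) (total 0); column heights now [0 8 7 6 4], max=8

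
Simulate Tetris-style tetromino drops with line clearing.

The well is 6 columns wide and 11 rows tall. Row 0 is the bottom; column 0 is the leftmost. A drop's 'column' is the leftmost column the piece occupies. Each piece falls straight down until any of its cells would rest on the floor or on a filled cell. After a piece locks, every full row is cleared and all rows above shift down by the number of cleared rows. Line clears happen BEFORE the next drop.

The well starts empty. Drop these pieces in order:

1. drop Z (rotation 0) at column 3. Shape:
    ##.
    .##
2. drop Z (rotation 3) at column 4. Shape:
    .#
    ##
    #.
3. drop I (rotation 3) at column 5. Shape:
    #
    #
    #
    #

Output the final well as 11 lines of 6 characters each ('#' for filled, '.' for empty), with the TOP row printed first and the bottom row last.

Answer: ......
......
.....#
.....#
.....#
.....#
.....#
....##
....#.
...##.
....##

Derivation:
Drop 1: Z rot0 at col 3 lands with bottom-row=0; cleared 0 line(s) (total 0); column heights now [0 0 0 2 2 1], max=2
Drop 2: Z rot3 at col 4 lands with bottom-row=2; cleared 0 line(s) (total 0); column heights now [0 0 0 2 4 5], max=5
Drop 3: I rot3 at col 5 lands with bottom-row=5; cleared 0 line(s) (total 0); column heights now [0 0 0 2 4 9], max=9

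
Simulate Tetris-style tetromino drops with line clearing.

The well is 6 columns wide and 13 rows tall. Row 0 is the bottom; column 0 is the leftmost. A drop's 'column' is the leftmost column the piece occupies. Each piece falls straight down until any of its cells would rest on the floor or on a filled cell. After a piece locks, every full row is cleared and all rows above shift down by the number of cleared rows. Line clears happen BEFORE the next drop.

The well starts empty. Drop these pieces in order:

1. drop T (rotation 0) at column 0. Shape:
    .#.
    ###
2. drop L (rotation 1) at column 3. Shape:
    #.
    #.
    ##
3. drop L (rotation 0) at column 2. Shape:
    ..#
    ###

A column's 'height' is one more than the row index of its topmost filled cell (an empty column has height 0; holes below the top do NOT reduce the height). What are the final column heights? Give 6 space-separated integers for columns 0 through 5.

Drop 1: T rot0 at col 0 lands with bottom-row=0; cleared 0 line(s) (total 0); column heights now [1 2 1 0 0 0], max=2
Drop 2: L rot1 at col 3 lands with bottom-row=0; cleared 0 line(s) (total 0); column heights now [1 2 1 3 1 0], max=3
Drop 3: L rot0 at col 2 lands with bottom-row=3; cleared 0 line(s) (total 0); column heights now [1 2 4 4 5 0], max=5

Answer: 1 2 4 4 5 0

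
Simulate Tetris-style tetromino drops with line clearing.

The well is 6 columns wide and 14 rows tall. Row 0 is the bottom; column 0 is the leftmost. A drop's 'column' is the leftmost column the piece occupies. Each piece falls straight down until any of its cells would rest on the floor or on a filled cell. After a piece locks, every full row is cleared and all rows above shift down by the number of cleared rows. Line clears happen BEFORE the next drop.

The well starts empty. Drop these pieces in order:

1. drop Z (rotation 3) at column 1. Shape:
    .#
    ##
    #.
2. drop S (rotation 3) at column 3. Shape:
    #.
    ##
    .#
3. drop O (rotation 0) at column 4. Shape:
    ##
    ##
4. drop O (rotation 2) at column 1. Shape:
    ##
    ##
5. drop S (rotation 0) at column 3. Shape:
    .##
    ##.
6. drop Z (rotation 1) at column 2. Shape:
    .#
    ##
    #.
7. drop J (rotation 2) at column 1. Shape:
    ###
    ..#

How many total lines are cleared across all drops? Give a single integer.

Drop 1: Z rot3 at col 1 lands with bottom-row=0; cleared 0 line(s) (total 0); column heights now [0 2 3 0 0 0], max=3
Drop 2: S rot3 at col 3 lands with bottom-row=0; cleared 0 line(s) (total 0); column heights now [0 2 3 3 2 0], max=3
Drop 3: O rot0 at col 4 lands with bottom-row=2; cleared 0 line(s) (total 0); column heights now [0 2 3 3 4 4], max=4
Drop 4: O rot2 at col 1 lands with bottom-row=3; cleared 0 line(s) (total 0); column heights now [0 5 5 3 4 4], max=5
Drop 5: S rot0 at col 3 lands with bottom-row=4; cleared 0 line(s) (total 0); column heights now [0 5 5 5 6 6], max=6
Drop 6: Z rot1 at col 2 lands with bottom-row=5; cleared 0 line(s) (total 0); column heights now [0 5 7 8 6 6], max=8
Drop 7: J rot2 at col 1 lands with bottom-row=8; cleared 0 line(s) (total 0); column heights now [0 10 10 10 6 6], max=10

Answer: 0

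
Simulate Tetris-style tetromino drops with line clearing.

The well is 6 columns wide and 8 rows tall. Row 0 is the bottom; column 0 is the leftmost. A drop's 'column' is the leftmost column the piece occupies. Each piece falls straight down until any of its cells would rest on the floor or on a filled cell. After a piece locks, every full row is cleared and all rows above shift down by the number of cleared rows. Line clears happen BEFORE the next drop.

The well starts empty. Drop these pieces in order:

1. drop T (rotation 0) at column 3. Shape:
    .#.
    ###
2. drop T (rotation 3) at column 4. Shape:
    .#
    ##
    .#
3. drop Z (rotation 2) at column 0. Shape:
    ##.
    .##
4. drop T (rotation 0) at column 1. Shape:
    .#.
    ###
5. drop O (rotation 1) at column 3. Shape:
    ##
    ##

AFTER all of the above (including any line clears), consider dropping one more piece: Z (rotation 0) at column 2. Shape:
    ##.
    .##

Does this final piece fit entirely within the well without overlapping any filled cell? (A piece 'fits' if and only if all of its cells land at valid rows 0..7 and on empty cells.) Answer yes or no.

Answer: yes

Derivation:
Drop 1: T rot0 at col 3 lands with bottom-row=0; cleared 0 line(s) (total 0); column heights now [0 0 0 1 2 1], max=2
Drop 2: T rot3 at col 4 lands with bottom-row=1; cleared 0 line(s) (total 0); column heights now [0 0 0 1 3 4], max=4
Drop 3: Z rot2 at col 0 lands with bottom-row=0; cleared 0 line(s) (total 0); column heights now [2 2 1 1 3 4], max=4
Drop 4: T rot0 at col 1 lands with bottom-row=2; cleared 0 line(s) (total 0); column heights now [2 3 4 3 3 4], max=4
Drop 5: O rot1 at col 3 lands with bottom-row=3; cleared 0 line(s) (total 0); column heights now [2 3 4 5 5 4], max=5
Test piece Z rot0 at col 2 (width 3): heights before test = [2 3 4 5 5 4]; fits = True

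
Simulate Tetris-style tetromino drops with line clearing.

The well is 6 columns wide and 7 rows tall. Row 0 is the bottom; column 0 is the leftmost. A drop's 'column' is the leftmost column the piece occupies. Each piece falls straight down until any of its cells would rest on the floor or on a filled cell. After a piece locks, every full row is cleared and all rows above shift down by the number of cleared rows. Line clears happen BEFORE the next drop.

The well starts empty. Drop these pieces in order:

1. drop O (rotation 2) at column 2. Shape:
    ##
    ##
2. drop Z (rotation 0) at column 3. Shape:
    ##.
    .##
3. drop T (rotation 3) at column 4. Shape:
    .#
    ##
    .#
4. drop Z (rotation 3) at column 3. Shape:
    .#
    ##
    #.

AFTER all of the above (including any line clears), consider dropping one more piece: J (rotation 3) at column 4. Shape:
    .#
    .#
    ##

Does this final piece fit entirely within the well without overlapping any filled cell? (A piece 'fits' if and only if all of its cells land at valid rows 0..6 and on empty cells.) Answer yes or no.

Answer: no

Derivation:
Drop 1: O rot2 at col 2 lands with bottom-row=0; cleared 0 line(s) (total 0); column heights now [0 0 2 2 0 0], max=2
Drop 2: Z rot0 at col 3 lands with bottom-row=1; cleared 0 line(s) (total 0); column heights now [0 0 2 3 3 2], max=3
Drop 3: T rot3 at col 4 lands with bottom-row=2; cleared 0 line(s) (total 0); column heights now [0 0 2 3 4 5], max=5
Drop 4: Z rot3 at col 3 lands with bottom-row=3; cleared 0 line(s) (total 0); column heights now [0 0 2 5 6 5], max=6
Test piece J rot3 at col 4 (width 2): heights before test = [0 0 2 5 6 5]; fits = False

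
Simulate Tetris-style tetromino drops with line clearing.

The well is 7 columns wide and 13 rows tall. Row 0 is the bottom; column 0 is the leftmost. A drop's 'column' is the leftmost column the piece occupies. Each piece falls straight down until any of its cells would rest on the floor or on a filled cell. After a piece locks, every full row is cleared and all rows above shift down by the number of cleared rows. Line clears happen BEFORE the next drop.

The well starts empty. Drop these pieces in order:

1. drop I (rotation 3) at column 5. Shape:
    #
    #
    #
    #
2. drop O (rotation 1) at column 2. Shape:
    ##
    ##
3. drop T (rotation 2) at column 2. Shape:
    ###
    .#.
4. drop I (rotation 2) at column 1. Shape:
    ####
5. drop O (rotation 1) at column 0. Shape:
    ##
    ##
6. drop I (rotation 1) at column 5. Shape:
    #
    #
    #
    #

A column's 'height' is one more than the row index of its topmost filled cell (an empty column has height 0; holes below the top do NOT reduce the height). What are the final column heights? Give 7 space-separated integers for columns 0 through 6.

Drop 1: I rot3 at col 5 lands with bottom-row=0; cleared 0 line(s) (total 0); column heights now [0 0 0 0 0 4 0], max=4
Drop 2: O rot1 at col 2 lands with bottom-row=0; cleared 0 line(s) (total 0); column heights now [0 0 2 2 0 4 0], max=4
Drop 3: T rot2 at col 2 lands with bottom-row=2; cleared 0 line(s) (total 0); column heights now [0 0 4 4 4 4 0], max=4
Drop 4: I rot2 at col 1 lands with bottom-row=4; cleared 0 line(s) (total 0); column heights now [0 5 5 5 5 4 0], max=5
Drop 5: O rot1 at col 0 lands with bottom-row=5; cleared 0 line(s) (total 0); column heights now [7 7 5 5 5 4 0], max=7
Drop 6: I rot1 at col 5 lands with bottom-row=4; cleared 0 line(s) (total 0); column heights now [7 7 5 5 5 8 0], max=8

Answer: 7 7 5 5 5 8 0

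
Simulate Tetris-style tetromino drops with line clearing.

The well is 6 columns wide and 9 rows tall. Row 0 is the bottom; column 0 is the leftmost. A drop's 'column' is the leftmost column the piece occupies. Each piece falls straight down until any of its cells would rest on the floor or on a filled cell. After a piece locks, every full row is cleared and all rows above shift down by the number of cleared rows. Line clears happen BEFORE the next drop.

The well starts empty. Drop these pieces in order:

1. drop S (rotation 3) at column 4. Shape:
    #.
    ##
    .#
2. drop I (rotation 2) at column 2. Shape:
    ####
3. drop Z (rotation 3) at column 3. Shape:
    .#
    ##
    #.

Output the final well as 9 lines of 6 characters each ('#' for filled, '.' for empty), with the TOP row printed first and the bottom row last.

Drop 1: S rot3 at col 4 lands with bottom-row=0; cleared 0 line(s) (total 0); column heights now [0 0 0 0 3 2], max=3
Drop 2: I rot2 at col 2 lands with bottom-row=3; cleared 0 line(s) (total 0); column heights now [0 0 4 4 4 4], max=4
Drop 3: Z rot3 at col 3 lands with bottom-row=4; cleared 0 line(s) (total 0); column heights now [0 0 4 6 7 4], max=7

Answer: ......
......
....#.
...##.
...#..
..####
....#.
....##
.....#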